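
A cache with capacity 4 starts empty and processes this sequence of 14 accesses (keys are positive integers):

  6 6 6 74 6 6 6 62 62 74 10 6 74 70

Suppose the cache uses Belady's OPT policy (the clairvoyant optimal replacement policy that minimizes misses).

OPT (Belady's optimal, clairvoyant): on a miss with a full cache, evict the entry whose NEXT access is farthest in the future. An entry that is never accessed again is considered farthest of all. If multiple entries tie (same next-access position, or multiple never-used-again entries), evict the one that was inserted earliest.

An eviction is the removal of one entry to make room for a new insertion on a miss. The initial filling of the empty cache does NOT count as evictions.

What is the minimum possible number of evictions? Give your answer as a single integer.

OPT (Belady) simulation (capacity=4):
  1. access 6: MISS. Cache: [6]
  2. access 6: HIT. Next use of 6: step 3. Cache: [6]
  3. access 6: HIT. Next use of 6: step 5. Cache: [6]
  4. access 74: MISS. Cache: [6 74]
  5. access 6: HIT. Next use of 6: step 6. Cache: [6 74]
  6. access 6: HIT. Next use of 6: step 7. Cache: [6 74]
  7. access 6: HIT. Next use of 6: step 12. Cache: [6 74]
  8. access 62: MISS. Cache: [6 74 62]
  9. access 62: HIT. Next use of 62: never. Cache: [6 74 62]
  10. access 74: HIT. Next use of 74: step 13. Cache: [6 74 62]
  11. access 10: MISS. Cache: [6 74 62 10]
  12. access 6: HIT. Next use of 6: never. Cache: [6 74 62 10]
  13. access 74: HIT. Next use of 74: never. Cache: [6 74 62 10]
  14. access 70: MISS, evict 6 (next use: never). Cache: [74 62 10 70]
Total: 9 hits, 5 misses, 1 evictions

Answer: 1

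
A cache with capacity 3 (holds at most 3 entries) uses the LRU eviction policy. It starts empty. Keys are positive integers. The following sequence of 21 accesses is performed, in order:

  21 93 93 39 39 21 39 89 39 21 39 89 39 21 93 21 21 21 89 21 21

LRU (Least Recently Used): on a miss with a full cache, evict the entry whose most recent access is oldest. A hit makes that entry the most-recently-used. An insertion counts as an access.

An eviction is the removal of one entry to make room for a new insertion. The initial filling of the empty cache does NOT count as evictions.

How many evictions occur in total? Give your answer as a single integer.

LRU simulation (capacity=3):
  1. access 21: MISS. Cache (LRU->MRU): [21]
  2. access 93: MISS. Cache (LRU->MRU): [21 93]
  3. access 93: HIT. Cache (LRU->MRU): [21 93]
  4. access 39: MISS. Cache (LRU->MRU): [21 93 39]
  5. access 39: HIT. Cache (LRU->MRU): [21 93 39]
  6. access 21: HIT. Cache (LRU->MRU): [93 39 21]
  7. access 39: HIT. Cache (LRU->MRU): [93 21 39]
  8. access 89: MISS, evict 93. Cache (LRU->MRU): [21 39 89]
  9. access 39: HIT. Cache (LRU->MRU): [21 89 39]
  10. access 21: HIT. Cache (LRU->MRU): [89 39 21]
  11. access 39: HIT. Cache (LRU->MRU): [89 21 39]
  12. access 89: HIT. Cache (LRU->MRU): [21 39 89]
  13. access 39: HIT. Cache (LRU->MRU): [21 89 39]
  14. access 21: HIT. Cache (LRU->MRU): [89 39 21]
  15. access 93: MISS, evict 89. Cache (LRU->MRU): [39 21 93]
  16. access 21: HIT. Cache (LRU->MRU): [39 93 21]
  17. access 21: HIT. Cache (LRU->MRU): [39 93 21]
  18. access 21: HIT. Cache (LRU->MRU): [39 93 21]
  19. access 89: MISS, evict 39. Cache (LRU->MRU): [93 21 89]
  20. access 21: HIT. Cache (LRU->MRU): [93 89 21]
  21. access 21: HIT. Cache (LRU->MRU): [93 89 21]
Total: 15 hits, 6 misses, 3 evictions

Answer: 3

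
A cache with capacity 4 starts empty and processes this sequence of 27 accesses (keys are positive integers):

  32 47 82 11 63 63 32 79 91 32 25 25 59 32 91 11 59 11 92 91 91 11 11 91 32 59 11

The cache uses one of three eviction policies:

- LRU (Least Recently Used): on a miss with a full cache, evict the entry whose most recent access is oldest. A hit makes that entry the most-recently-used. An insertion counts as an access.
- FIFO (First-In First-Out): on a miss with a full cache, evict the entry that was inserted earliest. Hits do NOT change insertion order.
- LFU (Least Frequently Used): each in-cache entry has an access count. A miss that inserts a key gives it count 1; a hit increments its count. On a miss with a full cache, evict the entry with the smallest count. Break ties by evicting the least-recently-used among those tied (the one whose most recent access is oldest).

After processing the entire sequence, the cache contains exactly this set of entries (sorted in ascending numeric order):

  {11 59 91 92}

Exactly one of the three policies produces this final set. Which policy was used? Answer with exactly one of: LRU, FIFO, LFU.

Simulating under each policy and comparing final sets:
  LRU: final set = {11 32 59 91} -> differs
  FIFO: final set = {11 59 91 92} -> MATCHES target
  LFU: final set = {11 32 59 91} -> differs
Only FIFO produces the target set.

Answer: FIFO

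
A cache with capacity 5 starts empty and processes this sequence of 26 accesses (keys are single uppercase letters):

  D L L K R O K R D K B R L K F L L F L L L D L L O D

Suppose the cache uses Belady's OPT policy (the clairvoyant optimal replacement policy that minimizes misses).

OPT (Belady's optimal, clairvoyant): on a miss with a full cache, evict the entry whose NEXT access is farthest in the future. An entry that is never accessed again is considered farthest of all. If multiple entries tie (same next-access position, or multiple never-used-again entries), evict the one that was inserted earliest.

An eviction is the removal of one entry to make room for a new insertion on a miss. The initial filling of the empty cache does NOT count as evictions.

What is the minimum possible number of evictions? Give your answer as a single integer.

Answer: 3

Derivation:
OPT (Belady) simulation (capacity=5):
  1. access D: MISS. Cache: [D]
  2. access L: MISS. Cache: [D L]
  3. access L: HIT. Next use of L: step 13. Cache: [D L]
  4. access K: MISS. Cache: [D L K]
  5. access R: MISS. Cache: [D L K R]
  6. access O: MISS. Cache: [D L K R O]
  7. access K: HIT. Next use of K: step 10. Cache: [D L K R O]
  8. access R: HIT. Next use of R: step 12. Cache: [D L K R O]
  9. access D: HIT. Next use of D: step 22. Cache: [D L K R O]
  10. access K: HIT. Next use of K: step 14. Cache: [D L K R O]
  11. access B: MISS, evict O (next use: step 25). Cache: [D L K R B]
  12. access R: HIT. Next use of R: never. Cache: [D L K R B]
  13. access L: HIT. Next use of L: step 16. Cache: [D L K R B]
  14. access K: HIT. Next use of K: never. Cache: [D L K R B]
  15. access F: MISS, evict K (next use: never). Cache: [D L R B F]
  16. access L: HIT. Next use of L: step 17. Cache: [D L R B F]
  17. access L: HIT. Next use of L: step 19. Cache: [D L R B F]
  18. access F: HIT. Next use of F: never. Cache: [D L R B F]
  19. access L: HIT. Next use of L: step 20. Cache: [D L R B F]
  20. access L: HIT. Next use of L: step 21. Cache: [D L R B F]
  21. access L: HIT. Next use of L: step 23. Cache: [D L R B F]
  22. access D: HIT. Next use of D: step 26. Cache: [D L R B F]
  23. access L: HIT. Next use of L: step 24. Cache: [D L R B F]
  24. access L: HIT. Next use of L: never. Cache: [D L R B F]
  25. access O: MISS, evict L (next use: never). Cache: [D R B F O]
  26. access D: HIT. Next use of D: never. Cache: [D R B F O]
Total: 18 hits, 8 misses, 3 evictions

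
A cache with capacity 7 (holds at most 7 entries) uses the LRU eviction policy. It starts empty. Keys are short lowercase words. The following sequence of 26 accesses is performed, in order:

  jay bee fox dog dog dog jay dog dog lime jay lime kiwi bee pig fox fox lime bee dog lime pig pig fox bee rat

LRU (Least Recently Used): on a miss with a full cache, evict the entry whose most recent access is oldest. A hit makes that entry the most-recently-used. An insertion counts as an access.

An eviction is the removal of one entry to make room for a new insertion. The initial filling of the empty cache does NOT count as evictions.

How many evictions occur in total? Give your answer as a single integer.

Answer: 1

Derivation:
LRU simulation (capacity=7):
  1. access jay: MISS. Cache (LRU->MRU): [jay]
  2. access bee: MISS. Cache (LRU->MRU): [jay bee]
  3. access fox: MISS. Cache (LRU->MRU): [jay bee fox]
  4. access dog: MISS. Cache (LRU->MRU): [jay bee fox dog]
  5. access dog: HIT. Cache (LRU->MRU): [jay bee fox dog]
  6. access dog: HIT. Cache (LRU->MRU): [jay bee fox dog]
  7. access jay: HIT. Cache (LRU->MRU): [bee fox dog jay]
  8. access dog: HIT. Cache (LRU->MRU): [bee fox jay dog]
  9. access dog: HIT. Cache (LRU->MRU): [bee fox jay dog]
  10. access lime: MISS. Cache (LRU->MRU): [bee fox jay dog lime]
  11. access jay: HIT. Cache (LRU->MRU): [bee fox dog lime jay]
  12. access lime: HIT. Cache (LRU->MRU): [bee fox dog jay lime]
  13. access kiwi: MISS. Cache (LRU->MRU): [bee fox dog jay lime kiwi]
  14. access bee: HIT. Cache (LRU->MRU): [fox dog jay lime kiwi bee]
  15. access pig: MISS. Cache (LRU->MRU): [fox dog jay lime kiwi bee pig]
  16. access fox: HIT. Cache (LRU->MRU): [dog jay lime kiwi bee pig fox]
  17. access fox: HIT. Cache (LRU->MRU): [dog jay lime kiwi bee pig fox]
  18. access lime: HIT. Cache (LRU->MRU): [dog jay kiwi bee pig fox lime]
  19. access bee: HIT. Cache (LRU->MRU): [dog jay kiwi pig fox lime bee]
  20. access dog: HIT. Cache (LRU->MRU): [jay kiwi pig fox lime bee dog]
  21. access lime: HIT. Cache (LRU->MRU): [jay kiwi pig fox bee dog lime]
  22. access pig: HIT. Cache (LRU->MRU): [jay kiwi fox bee dog lime pig]
  23. access pig: HIT. Cache (LRU->MRU): [jay kiwi fox bee dog lime pig]
  24. access fox: HIT. Cache (LRU->MRU): [jay kiwi bee dog lime pig fox]
  25. access bee: HIT. Cache (LRU->MRU): [jay kiwi dog lime pig fox bee]
  26. access rat: MISS, evict jay. Cache (LRU->MRU): [kiwi dog lime pig fox bee rat]
Total: 18 hits, 8 misses, 1 evictions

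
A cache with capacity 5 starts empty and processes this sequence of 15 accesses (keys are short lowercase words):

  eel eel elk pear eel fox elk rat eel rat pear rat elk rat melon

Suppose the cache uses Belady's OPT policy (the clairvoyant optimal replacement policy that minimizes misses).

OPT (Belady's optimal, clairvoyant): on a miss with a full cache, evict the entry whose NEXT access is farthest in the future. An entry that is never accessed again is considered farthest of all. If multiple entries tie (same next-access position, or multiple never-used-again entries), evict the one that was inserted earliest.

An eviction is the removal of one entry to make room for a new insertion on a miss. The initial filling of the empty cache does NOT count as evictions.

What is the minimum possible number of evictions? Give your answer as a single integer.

OPT (Belady) simulation (capacity=5):
  1. access eel: MISS. Cache: [eel]
  2. access eel: HIT. Next use of eel: step 5. Cache: [eel]
  3. access elk: MISS. Cache: [eel elk]
  4. access pear: MISS. Cache: [eel elk pear]
  5. access eel: HIT. Next use of eel: step 9. Cache: [eel elk pear]
  6. access fox: MISS. Cache: [eel elk pear fox]
  7. access elk: HIT. Next use of elk: step 13. Cache: [eel elk pear fox]
  8. access rat: MISS. Cache: [eel elk pear fox rat]
  9. access eel: HIT. Next use of eel: never. Cache: [eel elk pear fox rat]
  10. access rat: HIT. Next use of rat: step 12. Cache: [eel elk pear fox rat]
  11. access pear: HIT. Next use of pear: never. Cache: [eel elk pear fox rat]
  12. access rat: HIT. Next use of rat: step 14. Cache: [eel elk pear fox rat]
  13. access elk: HIT. Next use of elk: never. Cache: [eel elk pear fox rat]
  14. access rat: HIT. Next use of rat: never. Cache: [eel elk pear fox rat]
  15. access melon: MISS, evict eel (next use: never). Cache: [elk pear fox rat melon]
Total: 9 hits, 6 misses, 1 evictions

Answer: 1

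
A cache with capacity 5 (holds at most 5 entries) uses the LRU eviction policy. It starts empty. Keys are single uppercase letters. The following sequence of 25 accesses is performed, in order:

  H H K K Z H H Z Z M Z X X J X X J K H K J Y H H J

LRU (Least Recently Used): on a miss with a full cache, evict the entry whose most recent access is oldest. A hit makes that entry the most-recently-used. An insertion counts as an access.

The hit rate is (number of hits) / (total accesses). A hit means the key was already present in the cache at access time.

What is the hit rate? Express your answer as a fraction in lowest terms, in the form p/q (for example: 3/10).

LRU simulation (capacity=5):
  1. access H: MISS. Cache (LRU->MRU): [H]
  2. access H: HIT. Cache (LRU->MRU): [H]
  3. access K: MISS. Cache (LRU->MRU): [H K]
  4. access K: HIT. Cache (LRU->MRU): [H K]
  5. access Z: MISS. Cache (LRU->MRU): [H K Z]
  6. access H: HIT. Cache (LRU->MRU): [K Z H]
  7. access H: HIT. Cache (LRU->MRU): [K Z H]
  8. access Z: HIT. Cache (LRU->MRU): [K H Z]
  9. access Z: HIT. Cache (LRU->MRU): [K H Z]
  10. access M: MISS. Cache (LRU->MRU): [K H Z M]
  11. access Z: HIT. Cache (LRU->MRU): [K H M Z]
  12. access X: MISS. Cache (LRU->MRU): [K H M Z X]
  13. access X: HIT. Cache (LRU->MRU): [K H M Z X]
  14. access J: MISS, evict K. Cache (LRU->MRU): [H M Z X J]
  15. access X: HIT. Cache (LRU->MRU): [H M Z J X]
  16. access X: HIT. Cache (LRU->MRU): [H M Z J X]
  17. access J: HIT. Cache (LRU->MRU): [H M Z X J]
  18. access K: MISS, evict H. Cache (LRU->MRU): [M Z X J K]
  19. access H: MISS, evict M. Cache (LRU->MRU): [Z X J K H]
  20. access K: HIT. Cache (LRU->MRU): [Z X J H K]
  21. access J: HIT. Cache (LRU->MRU): [Z X H K J]
  22. access Y: MISS, evict Z. Cache (LRU->MRU): [X H K J Y]
  23. access H: HIT. Cache (LRU->MRU): [X K J Y H]
  24. access H: HIT. Cache (LRU->MRU): [X K J Y H]
  25. access J: HIT. Cache (LRU->MRU): [X K Y H J]
Total: 16 hits, 9 misses, 4 evictions

Hit rate = 16/25

Answer: 16/25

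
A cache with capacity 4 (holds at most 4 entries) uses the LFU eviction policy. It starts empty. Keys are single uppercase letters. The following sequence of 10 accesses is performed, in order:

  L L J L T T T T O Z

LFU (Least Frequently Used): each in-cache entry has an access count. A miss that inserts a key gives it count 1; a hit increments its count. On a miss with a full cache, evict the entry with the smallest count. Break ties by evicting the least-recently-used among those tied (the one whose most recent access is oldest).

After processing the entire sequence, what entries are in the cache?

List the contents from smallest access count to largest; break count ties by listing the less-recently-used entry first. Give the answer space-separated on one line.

Answer: O Z L T

Derivation:
LFU simulation (capacity=4):
  1. access L: MISS. Cache: [L(c=1)]
  2. access L: HIT, count now 2. Cache: [L(c=2)]
  3. access J: MISS. Cache: [J(c=1) L(c=2)]
  4. access L: HIT, count now 3. Cache: [J(c=1) L(c=3)]
  5. access T: MISS. Cache: [J(c=1) T(c=1) L(c=3)]
  6. access T: HIT, count now 2. Cache: [J(c=1) T(c=2) L(c=3)]
  7. access T: HIT, count now 3. Cache: [J(c=1) L(c=3) T(c=3)]
  8. access T: HIT, count now 4. Cache: [J(c=1) L(c=3) T(c=4)]
  9. access O: MISS. Cache: [J(c=1) O(c=1) L(c=3) T(c=4)]
  10. access Z: MISS, evict J(c=1). Cache: [O(c=1) Z(c=1) L(c=3) T(c=4)]
Total: 5 hits, 5 misses, 1 evictions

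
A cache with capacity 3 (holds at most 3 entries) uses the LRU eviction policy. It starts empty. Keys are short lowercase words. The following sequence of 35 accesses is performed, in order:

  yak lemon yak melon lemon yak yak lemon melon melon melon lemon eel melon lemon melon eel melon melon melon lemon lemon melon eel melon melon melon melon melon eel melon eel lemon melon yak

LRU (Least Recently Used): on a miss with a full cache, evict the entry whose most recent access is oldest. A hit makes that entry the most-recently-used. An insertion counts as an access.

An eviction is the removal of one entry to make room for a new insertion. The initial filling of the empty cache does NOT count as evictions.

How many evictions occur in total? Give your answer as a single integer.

LRU simulation (capacity=3):
  1. access yak: MISS. Cache (LRU->MRU): [yak]
  2. access lemon: MISS. Cache (LRU->MRU): [yak lemon]
  3. access yak: HIT. Cache (LRU->MRU): [lemon yak]
  4. access melon: MISS. Cache (LRU->MRU): [lemon yak melon]
  5. access lemon: HIT. Cache (LRU->MRU): [yak melon lemon]
  6. access yak: HIT. Cache (LRU->MRU): [melon lemon yak]
  7. access yak: HIT. Cache (LRU->MRU): [melon lemon yak]
  8. access lemon: HIT. Cache (LRU->MRU): [melon yak lemon]
  9. access melon: HIT. Cache (LRU->MRU): [yak lemon melon]
  10. access melon: HIT. Cache (LRU->MRU): [yak lemon melon]
  11. access melon: HIT. Cache (LRU->MRU): [yak lemon melon]
  12. access lemon: HIT. Cache (LRU->MRU): [yak melon lemon]
  13. access eel: MISS, evict yak. Cache (LRU->MRU): [melon lemon eel]
  14. access melon: HIT. Cache (LRU->MRU): [lemon eel melon]
  15. access lemon: HIT. Cache (LRU->MRU): [eel melon lemon]
  16. access melon: HIT. Cache (LRU->MRU): [eel lemon melon]
  17. access eel: HIT. Cache (LRU->MRU): [lemon melon eel]
  18. access melon: HIT. Cache (LRU->MRU): [lemon eel melon]
  19. access melon: HIT. Cache (LRU->MRU): [lemon eel melon]
  20. access melon: HIT. Cache (LRU->MRU): [lemon eel melon]
  21. access lemon: HIT. Cache (LRU->MRU): [eel melon lemon]
  22. access lemon: HIT. Cache (LRU->MRU): [eel melon lemon]
  23. access melon: HIT. Cache (LRU->MRU): [eel lemon melon]
  24. access eel: HIT. Cache (LRU->MRU): [lemon melon eel]
  25. access melon: HIT. Cache (LRU->MRU): [lemon eel melon]
  26. access melon: HIT. Cache (LRU->MRU): [lemon eel melon]
  27. access melon: HIT. Cache (LRU->MRU): [lemon eel melon]
  28. access melon: HIT. Cache (LRU->MRU): [lemon eel melon]
  29. access melon: HIT. Cache (LRU->MRU): [lemon eel melon]
  30. access eel: HIT. Cache (LRU->MRU): [lemon melon eel]
  31. access melon: HIT. Cache (LRU->MRU): [lemon eel melon]
  32. access eel: HIT. Cache (LRU->MRU): [lemon melon eel]
  33. access lemon: HIT. Cache (LRU->MRU): [melon eel lemon]
  34. access melon: HIT. Cache (LRU->MRU): [eel lemon melon]
  35. access yak: MISS, evict eel. Cache (LRU->MRU): [lemon melon yak]
Total: 30 hits, 5 misses, 2 evictions

Answer: 2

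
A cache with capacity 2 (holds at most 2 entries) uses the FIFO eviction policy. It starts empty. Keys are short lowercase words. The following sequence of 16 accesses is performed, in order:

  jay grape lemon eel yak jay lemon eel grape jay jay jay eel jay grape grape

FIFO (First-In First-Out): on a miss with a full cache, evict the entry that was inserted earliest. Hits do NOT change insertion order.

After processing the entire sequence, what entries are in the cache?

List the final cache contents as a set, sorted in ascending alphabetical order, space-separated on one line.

Answer: eel grape

Derivation:
FIFO simulation (capacity=2):
  1. access jay: MISS. Cache (old->new): [jay]
  2. access grape: MISS. Cache (old->new): [jay grape]
  3. access lemon: MISS, evict jay. Cache (old->new): [grape lemon]
  4. access eel: MISS, evict grape. Cache (old->new): [lemon eel]
  5. access yak: MISS, evict lemon. Cache (old->new): [eel yak]
  6. access jay: MISS, evict eel. Cache (old->new): [yak jay]
  7. access lemon: MISS, evict yak. Cache (old->new): [jay lemon]
  8. access eel: MISS, evict jay. Cache (old->new): [lemon eel]
  9. access grape: MISS, evict lemon. Cache (old->new): [eel grape]
  10. access jay: MISS, evict eel. Cache (old->new): [grape jay]
  11. access jay: HIT. Cache (old->new): [grape jay]
  12. access jay: HIT. Cache (old->new): [grape jay]
  13. access eel: MISS, evict grape. Cache (old->new): [jay eel]
  14. access jay: HIT. Cache (old->new): [jay eel]
  15. access grape: MISS, evict jay. Cache (old->new): [eel grape]
  16. access grape: HIT. Cache (old->new): [eel grape]
Total: 4 hits, 12 misses, 10 evictions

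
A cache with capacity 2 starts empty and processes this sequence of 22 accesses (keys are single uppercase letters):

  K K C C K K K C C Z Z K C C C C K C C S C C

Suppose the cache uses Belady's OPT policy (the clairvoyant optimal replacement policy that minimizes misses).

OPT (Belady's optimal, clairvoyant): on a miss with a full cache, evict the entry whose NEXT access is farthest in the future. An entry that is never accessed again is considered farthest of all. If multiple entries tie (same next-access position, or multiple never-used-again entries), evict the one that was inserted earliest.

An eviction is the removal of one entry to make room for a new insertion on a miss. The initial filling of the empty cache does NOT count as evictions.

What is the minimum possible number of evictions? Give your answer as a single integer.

Answer: 3

Derivation:
OPT (Belady) simulation (capacity=2):
  1. access K: MISS. Cache: [K]
  2. access K: HIT. Next use of K: step 5. Cache: [K]
  3. access C: MISS. Cache: [K C]
  4. access C: HIT. Next use of C: step 8. Cache: [K C]
  5. access K: HIT. Next use of K: step 6. Cache: [K C]
  6. access K: HIT. Next use of K: step 7. Cache: [K C]
  7. access K: HIT. Next use of K: step 12. Cache: [K C]
  8. access C: HIT. Next use of C: step 9. Cache: [K C]
  9. access C: HIT. Next use of C: step 13. Cache: [K C]
  10. access Z: MISS, evict C (next use: step 13). Cache: [K Z]
  11. access Z: HIT. Next use of Z: never. Cache: [K Z]
  12. access K: HIT. Next use of K: step 17. Cache: [K Z]
  13. access C: MISS, evict Z (next use: never). Cache: [K C]
  14. access C: HIT. Next use of C: step 15. Cache: [K C]
  15. access C: HIT. Next use of C: step 16. Cache: [K C]
  16. access C: HIT. Next use of C: step 18. Cache: [K C]
  17. access K: HIT. Next use of K: never. Cache: [K C]
  18. access C: HIT. Next use of C: step 19. Cache: [K C]
  19. access C: HIT. Next use of C: step 21. Cache: [K C]
  20. access S: MISS, evict K (next use: never). Cache: [C S]
  21. access C: HIT. Next use of C: step 22. Cache: [C S]
  22. access C: HIT. Next use of C: never. Cache: [C S]
Total: 17 hits, 5 misses, 3 evictions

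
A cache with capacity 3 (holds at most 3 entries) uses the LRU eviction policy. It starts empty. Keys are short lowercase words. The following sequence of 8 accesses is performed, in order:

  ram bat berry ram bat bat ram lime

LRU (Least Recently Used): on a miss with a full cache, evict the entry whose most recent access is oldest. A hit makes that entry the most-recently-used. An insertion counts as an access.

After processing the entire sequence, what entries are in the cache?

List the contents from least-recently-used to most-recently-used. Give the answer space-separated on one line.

Answer: bat ram lime

Derivation:
LRU simulation (capacity=3):
  1. access ram: MISS. Cache (LRU->MRU): [ram]
  2. access bat: MISS. Cache (LRU->MRU): [ram bat]
  3. access berry: MISS. Cache (LRU->MRU): [ram bat berry]
  4. access ram: HIT. Cache (LRU->MRU): [bat berry ram]
  5. access bat: HIT. Cache (LRU->MRU): [berry ram bat]
  6. access bat: HIT. Cache (LRU->MRU): [berry ram bat]
  7. access ram: HIT. Cache (LRU->MRU): [berry bat ram]
  8. access lime: MISS, evict berry. Cache (LRU->MRU): [bat ram lime]
Total: 4 hits, 4 misses, 1 evictions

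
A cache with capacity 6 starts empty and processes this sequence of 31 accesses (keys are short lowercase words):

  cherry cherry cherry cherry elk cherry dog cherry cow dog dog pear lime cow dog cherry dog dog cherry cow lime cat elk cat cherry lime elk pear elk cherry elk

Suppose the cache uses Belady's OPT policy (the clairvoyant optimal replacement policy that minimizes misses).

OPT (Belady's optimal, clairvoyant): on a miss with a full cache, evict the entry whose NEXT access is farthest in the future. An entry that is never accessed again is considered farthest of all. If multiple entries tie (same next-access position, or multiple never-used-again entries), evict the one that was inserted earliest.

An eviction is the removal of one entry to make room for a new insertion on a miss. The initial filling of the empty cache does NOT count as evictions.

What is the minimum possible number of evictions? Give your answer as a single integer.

Answer: 1

Derivation:
OPT (Belady) simulation (capacity=6):
  1. access cherry: MISS. Cache: [cherry]
  2. access cherry: HIT. Next use of cherry: step 3. Cache: [cherry]
  3. access cherry: HIT. Next use of cherry: step 4. Cache: [cherry]
  4. access cherry: HIT. Next use of cherry: step 6. Cache: [cherry]
  5. access elk: MISS. Cache: [cherry elk]
  6. access cherry: HIT. Next use of cherry: step 8. Cache: [cherry elk]
  7. access dog: MISS. Cache: [cherry elk dog]
  8. access cherry: HIT. Next use of cherry: step 16. Cache: [cherry elk dog]
  9. access cow: MISS. Cache: [cherry elk dog cow]
  10. access dog: HIT. Next use of dog: step 11. Cache: [cherry elk dog cow]
  11. access dog: HIT. Next use of dog: step 15. Cache: [cherry elk dog cow]
  12. access pear: MISS. Cache: [cherry elk dog cow pear]
  13. access lime: MISS. Cache: [cherry elk dog cow pear lime]
  14. access cow: HIT. Next use of cow: step 20. Cache: [cherry elk dog cow pear lime]
  15. access dog: HIT. Next use of dog: step 17. Cache: [cherry elk dog cow pear lime]
  16. access cherry: HIT. Next use of cherry: step 19. Cache: [cherry elk dog cow pear lime]
  17. access dog: HIT. Next use of dog: step 18. Cache: [cherry elk dog cow pear lime]
  18. access dog: HIT. Next use of dog: never. Cache: [cherry elk dog cow pear lime]
  19. access cherry: HIT. Next use of cherry: step 25. Cache: [cherry elk dog cow pear lime]
  20. access cow: HIT. Next use of cow: never. Cache: [cherry elk dog cow pear lime]
  21. access lime: HIT. Next use of lime: step 26. Cache: [cherry elk dog cow pear lime]
  22. access cat: MISS, evict dog (next use: never). Cache: [cherry elk cow pear lime cat]
  23. access elk: HIT. Next use of elk: step 27. Cache: [cherry elk cow pear lime cat]
  24. access cat: HIT. Next use of cat: never. Cache: [cherry elk cow pear lime cat]
  25. access cherry: HIT. Next use of cherry: step 30. Cache: [cherry elk cow pear lime cat]
  26. access lime: HIT. Next use of lime: never. Cache: [cherry elk cow pear lime cat]
  27. access elk: HIT. Next use of elk: step 29. Cache: [cherry elk cow pear lime cat]
  28. access pear: HIT. Next use of pear: never. Cache: [cherry elk cow pear lime cat]
  29. access elk: HIT. Next use of elk: step 31. Cache: [cherry elk cow pear lime cat]
  30. access cherry: HIT. Next use of cherry: never. Cache: [cherry elk cow pear lime cat]
  31. access elk: HIT. Next use of elk: never. Cache: [cherry elk cow pear lime cat]
Total: 24 hits, 7 misses, 1 evictions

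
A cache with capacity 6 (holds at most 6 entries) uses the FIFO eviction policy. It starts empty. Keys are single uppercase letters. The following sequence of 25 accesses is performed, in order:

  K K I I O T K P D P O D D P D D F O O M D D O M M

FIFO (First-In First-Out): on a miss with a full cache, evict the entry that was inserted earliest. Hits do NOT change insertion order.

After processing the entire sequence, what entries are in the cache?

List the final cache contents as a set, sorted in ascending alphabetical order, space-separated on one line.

FIFO simulation (capacity=6):
  1. access K: MISS. Cache (old->new): [K]
  2. access K: HIT. Cache (old->new): [K]
  3. access I: MISS. Cache (old->new): [K I]
  4. access I: HIT. Cache (old->new): [K I]
  5. access O: MISS. Cache (old->new): [K I O]
  6. access T: MISS. Cache (old->new): [K I O T]
  7. access K: HIT. Cache (old->new): [K I O T]
  8. access P: MISS. Cache (old->new): [K I O T P]
  9. access D: MISS. Cache (old->new): [K I O T P D]
  10. access P: HIT. Cache (old->new): [K I O T P D]
  11. access O: HIT. Cache (old->new): [K I O T P D]
  12. access D: HIT. Cache (old->new): [K I O T P D]
  13. access D: HIT. Cache (old->new): [K I O T P D]
  14. access P: HIT. Cache (old->new): [K I O T P D]
  15. access D: HIT. Cache (old->new): [K I O T P D]
  16. access D: HIT. Cache (old->new): [K I O T P D]
  17. access F: MISS, evict K. Cache (old->new): [I O T P D F]
  18. access O: HIT. Cache (old->new): [I O T P D F]
  19. access O: HIT. Cache (old->new): [I O T P D F]
  20. access M: MISS, evict I. Cache (old->new): [O T P D F M]
  21. access D: HIT. Cache (old->new): [O T P D F M]
  22. access D: HIT. Cache (old->new): [O T P D F M]
  23. access O: HIT. Cache (old->new): [O T P D F M]
  24. access M: HIT. Cache (old->new): [O T P D F M]
  25. access M: HIT. Cache (old->new): [O T P D F M]
Total: 17 hits, 8 misses, 2 evictions

Answer: D F M O P T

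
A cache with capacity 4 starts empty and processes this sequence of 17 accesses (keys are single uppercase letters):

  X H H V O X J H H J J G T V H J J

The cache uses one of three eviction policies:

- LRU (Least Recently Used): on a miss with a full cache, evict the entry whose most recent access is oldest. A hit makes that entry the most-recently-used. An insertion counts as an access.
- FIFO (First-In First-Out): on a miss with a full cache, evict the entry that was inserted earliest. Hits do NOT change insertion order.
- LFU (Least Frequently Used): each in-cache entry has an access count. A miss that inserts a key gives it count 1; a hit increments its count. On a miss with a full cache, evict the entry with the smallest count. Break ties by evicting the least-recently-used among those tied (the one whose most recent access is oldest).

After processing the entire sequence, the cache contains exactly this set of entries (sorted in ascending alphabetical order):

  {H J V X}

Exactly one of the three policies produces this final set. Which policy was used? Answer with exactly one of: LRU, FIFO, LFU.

Answer: LFU

Derivation:
Simulating under each policy and comparing final sets:
  LRU: final set = {H J T V} -> differs
  FIFO: final set = {H J T V} -> differs
  LFU: final set = {H J V X} -> MATCHES target
Only LFU produces the target set.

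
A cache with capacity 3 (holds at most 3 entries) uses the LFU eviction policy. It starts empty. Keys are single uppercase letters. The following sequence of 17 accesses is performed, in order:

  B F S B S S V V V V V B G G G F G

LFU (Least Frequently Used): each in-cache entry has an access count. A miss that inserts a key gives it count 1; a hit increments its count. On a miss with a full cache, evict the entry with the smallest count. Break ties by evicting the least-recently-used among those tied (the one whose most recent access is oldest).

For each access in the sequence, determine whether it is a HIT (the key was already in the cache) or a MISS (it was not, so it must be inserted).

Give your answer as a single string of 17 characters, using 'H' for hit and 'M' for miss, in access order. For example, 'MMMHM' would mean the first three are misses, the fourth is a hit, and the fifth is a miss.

Answer: MMMHHHMHHHHHMHHMH

Derivation:
LFU simulation (capacity=3):
  1. access B: MISS. Cache: [B(c=1)]
  2. access F: MISS. Cache: [B(c=1) F(c=1)]
  3. access S: MISS. Cache: [B(c=1) F(c=1) S(c=1)]
  4. access B: HIT, count now 2. Cache: [F(c=1) S(c=1) B(c=2)]
  5. access S: HIT, count now 2. Cache: [F(c=1) B(c=2) S(c=2)]
  6. access S: HIT, count now 3. Cache: [F(c=1) B(c=2) S(c=3)]
  7. access V: MISS, evict F(c=1). Cache: [V(c=1) B(c=2) S(c=3)]
  8. access V: HIT, count now 2. Cache: [B(c=2) V(c=2) S(c=3)]
  9. access V: HIT, count now 3. Cache: [B(c=2) S(c=3) V(c=3)]
  10. access V: HIT, count now 4. Cache: [B(c=2) S(c=3) V(c=4)]
  11. access V: HIT, count now 5. Cache: [B(c=2) S(c=3) V(c=5)]
  12. access B: HIT, count now 3. Cache: [S(c=3) B(c=3) V(c=5)]
  13. access G: MISS, evict S(c=3). Cache: [G(c=1) B(c=3) V(c=5)]
  14. access G: HIT, count now 2. Cache: [G(c=2) B(c=3) V(c=5)]
  15. access G: HIT, count now 3. Cache: [B(c=3) G(c=3) V(c=5)]
  16. access F: MISS, evict B(c=3). Cache: [F(c=1) G(c=3) V(c=5)]
  17. access G: HIT, count now 4. Cache: [F(c=1) G(c=4) V(c=5)]
Total: 11 hits, 6 misses, 3 evictions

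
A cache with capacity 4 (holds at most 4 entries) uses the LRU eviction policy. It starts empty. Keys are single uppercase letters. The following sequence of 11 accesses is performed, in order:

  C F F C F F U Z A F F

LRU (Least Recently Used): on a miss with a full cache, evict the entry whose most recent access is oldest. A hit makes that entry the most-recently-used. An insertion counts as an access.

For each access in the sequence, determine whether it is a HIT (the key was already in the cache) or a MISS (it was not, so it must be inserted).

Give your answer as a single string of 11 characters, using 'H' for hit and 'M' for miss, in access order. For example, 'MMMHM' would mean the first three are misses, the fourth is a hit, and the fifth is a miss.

LRU simulation (capacity=4):
  1. access C: MISS. Cache (LRU->MRU): [C]
  2. access F: MISS. Cache (LRU->MRU): [C F]
  3. access F: HIT. Cache (LRU->MRU): [C F]
  4. access C: HIT. Cache (LRU->MRU): [F C]
  5. access F: HIT. Cache (LRU->MRU): [C F]
  6. access F: HIT. Cache (LRU->MRU): [C F]
  7. access U: MISS. Cache (LRU->MRU): [C F U]
  8. access Z: MISS. Cache (LRU->MRU): [C F U Z]
  9. access A: MISS, evict C. Cache (LRU->MRU): [F U Z A]
  10. access F: HIT. Cache (LRU->MRU): [U Z A F]
  11. access F: HIT. Cache (LRU->MRU): [U Z A F]
Total: 6 hits, 5 misses, 1 evictions

Answer: MMHHHHMMMHH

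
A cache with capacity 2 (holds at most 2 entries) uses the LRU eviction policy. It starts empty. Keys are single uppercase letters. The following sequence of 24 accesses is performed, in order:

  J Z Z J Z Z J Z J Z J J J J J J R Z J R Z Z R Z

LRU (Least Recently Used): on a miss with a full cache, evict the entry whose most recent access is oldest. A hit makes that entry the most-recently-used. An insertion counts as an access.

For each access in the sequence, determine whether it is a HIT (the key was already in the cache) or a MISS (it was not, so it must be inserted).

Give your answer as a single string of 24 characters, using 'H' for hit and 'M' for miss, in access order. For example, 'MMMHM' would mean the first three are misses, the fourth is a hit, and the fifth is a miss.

LRU simulation (capacity=2):
  1. access J: MISS. Cache (LRU->MRU): [J]
  2. access Z: MISS. Cache (LRU->MRU): [J Z]
  3. access Z: HIT. Cache (LRU->MRU): [J Z]
  4. access J: HIT. Cache (LRU->MRU): [Z J]
  5. access Z: HIT. Cache (LRU->MRU): [J Z]
  6. access Z: HIT. Cache (LRU->MRU): [J Z]
  7. access J: HIT. Cache (LRU->MRU): [Z J]
  8. access Z: HIT. Cache (LRU->MRU): [J Z]
  9. access J: HIT. Cache (LRU->MRU): [Z J]
  10. access Z: HIT. Cache (LRU->MRU): [J Z]
  11. access J: HIT. Cache (LRU->MRU): [Z J]
  12. access J: HIT. Cache (LRU->MRU): [Z J]
  13. access J: HIT. Cache (LRU->MRU): [Z J]
  14. access J: HIT. Cache (LRU->MRU): [Z J]
  15. access J: HIT. Cache (LRU->MRU): [Z J]
  16. access J: HIT. Cache (LRU->MRU): [Z J]
  17. access R: MISS, evict Z. Cache (LRU->MRU): [J R]
  18. access Z: MISS, evict J. Cache (LRU->MRU): [R Z]
  19. access J: MISS, evict R. Cache (LRU->MRU): [Z J]
  20. access R: MISS, evict Z. Cache (LRU->MRU): [J R]
  21. access Z: MISS, evict J. Cache (LRU->MRU): [R Z]
  22. access Z: HIT. Cache (LRU->MRU): [R Z]
  23. access R: HIT. Cache (LRU->MRU): [Z R]
  24. access Z: HIT. Cache (LRU->MRU): [R Z]
Total: 17 hits, 7 misses, 5 evictions

Answer: MMHHHHHHHHHHHHHHMMMMMHHH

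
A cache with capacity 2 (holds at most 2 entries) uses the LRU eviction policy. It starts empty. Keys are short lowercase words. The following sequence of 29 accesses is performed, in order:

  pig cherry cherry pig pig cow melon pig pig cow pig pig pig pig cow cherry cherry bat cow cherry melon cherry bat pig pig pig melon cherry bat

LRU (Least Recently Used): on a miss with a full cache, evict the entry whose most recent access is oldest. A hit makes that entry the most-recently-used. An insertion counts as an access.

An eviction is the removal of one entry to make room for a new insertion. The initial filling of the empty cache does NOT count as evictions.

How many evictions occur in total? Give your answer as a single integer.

Answer: 14

Derivation:
LRU simulation (capacity=2):
  1. access pig: MISS. Cache (LRU->MRU): [pig]
  2. access cherry: MISS. Cache (LRU->MRU): [pig cherry]
  3. access cherry: HIT. Cache (LRU->MRU): [pig cherry]
  4. access pig: HIT. Cache (LRU->MRU): [cherry pig]
  5. access pig: HIT. Cache (LRU->MRU): [cherry pig]
  6. access cow: MISS, evict cherry. Cache (LRU->MRU): [pig cow]
  7. access melon: MISS, evict pig. Cache (LRU->MRU): [cow melon]
  8. access pig: MISS, evict cow. Cache (LRU->MRU): [melon pig]
  9. access pig: HIT. Cache (LRU->MRU): [melon pig]
  10. access cow: MISS, evict melon. Cache (LRU->MRU): [pig cow]
  11. access pig: HIT. Cache (LRU->MRU): [cow pig]
  12. access pig: HIT. Cache (LRU->MRU): [cow pig]
  13. access pig: HIT. Cache (LRU->MRU): [cow pig]
  14. access pig: HIT. Cache (LRU->MRU): [cow pig]
  15. access cow: HIT. Cache (LRU->MRU): [pig cow]
  16. access cherry: MISS, evict pig. Cache (LRU->MRU): [cow cherry]
  17. access cherry: HIT. Cache (LRU->MRU): [cow cherry]
  18. access bat: MISS, evict cow. Cache (LRU->MRU): [cherry bat]
  19. access cow: MISS, evict cherry. Cache (LRU->MRU): [bat cow]
  20. access cherry: MISS, evict bat. Cache (LRU->MRU): [cow cherry]
  21. access melon: MISS, evict cow. Cache (LRU->MRU): [cherry melon]
  22. access cherry: HIT. Cache (LRU->MRU): [melon cherry]
  23. access bat: MISS, evict melon. Cache (LRU->MRU): [cherry bat]
  24. access pig: MISS, evict cherry. Cache (LRU->MRU): [bat pig]
  25. access pig: HIT. Cache (LRU->MRU): [bat pig]
  26. access pig: HIT. Cache (LRU->MRU): [bat pig]
  27. access melon: MISS, evict bat. Cache (LRU->MRU): [pig melon]
  28. access cherry: MISS, evict pig. Cache (LRU->MRU): [melon cherry]
  29. access bat: MISS, evict melon. Cache (LRU->MRU): [cherry bat]
Total: 13 hits, 16 misses, 14 evictions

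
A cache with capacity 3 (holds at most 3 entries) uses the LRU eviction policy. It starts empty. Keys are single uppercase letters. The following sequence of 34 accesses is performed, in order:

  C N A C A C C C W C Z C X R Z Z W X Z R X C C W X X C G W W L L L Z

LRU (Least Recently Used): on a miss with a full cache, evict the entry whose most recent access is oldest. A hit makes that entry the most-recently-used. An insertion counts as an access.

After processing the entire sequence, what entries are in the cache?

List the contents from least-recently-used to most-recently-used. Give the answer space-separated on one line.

Answer: W L Z

Derivation:
LRU simulation (capacity=3):
  1. access C: MISS. Cache (LRU->MRU): [C]
  2. access N: MISS. Cache (LRU->MRU): [C N]
  3. access A: MISS. Cache (LRU->MRU): [C N A]
  4. access C: HIT. Cache (LRU->MRU): [N A C]
  5. access A: HIT. Cache (LRU->MRU): [N C A]
  6. access C: HIT. Cache (LRU->MRU): [N A C]
  7. access C: HIT. Cache (LRU->MRU): [N A C]
  8. access C: HIT. Cache (LRU->MRU): [N A C]
  9. access W: MISS, evict N. Cache (LRU->MRU): [A C W]
  10. access C: HIT. Cache (LRU->MRU): [A W C]
  11. access Z: MISS, evict A. Cache (LRU->MRU): [W C Z]
  12. access C: HIT. Cache (LRU->MRU): [W Z C]
  13. access X: MISS, evict W. Cache (LRU->MRU): [Z C X]
  14. access R: MISS, evict Z. Cache (LRU->MRU): [C X R]
  15. access Z: MISS, evict C. Cache (LRU->MRU): [X R Z]
  16. access Z: HIT. Cache (LRU->MRU): [X R Z]
  17. access W: MISS, evict X. Cache (LRU->MRU): [R Z W]
  18. access X: MISS, evict R. Cache (LRU->MRU): [Z W X]
  19. access Z: HIT. Cache (LRU->MRU): [W X Z]
  20. access R: MISS, evict W. Cache (LRU->MRU): [X Z R]
  21. access X: HIT. Cache (LRU->MRU): [Z R X]
  22. access C: MISS, evict Z. Cache (LRU->MRU): [R X C]
  23. access C: HIT. Cache (LRU->MRU): [R X C]
  24. access W: MISS, evict R. Cache (LRU->MRU): [X C W]
  25. access X: HIT. Cache (LRU->MRU): [C W X]
  26. access X: HIT. Cache (LRU->MRU): [C W X]
  27. access C: HIT. Cache (LRU->MRU): [W X C]
  28. access G: MISS, evict W. Cache (LRU->MRU): [X C G]
  29. access W: MISS, evict X. Cache (LRU->MRU): [C G W]
  30. access W: HIT. Cache (LRU->MRU): [C G W]
  31. access L: MISS, evict C. Cache (LRU->MRU): [G W L]
  32. access L: HIT. Cache (LRU->MRU): [G W L]
  33. access L: HIT. Cache (LRU->MRU): [G W L]
  34. access Z: MISS, evict G. Cache (LRU->MRU): [W L Z]
Total: 17 hits, 17 misses, 14 evictions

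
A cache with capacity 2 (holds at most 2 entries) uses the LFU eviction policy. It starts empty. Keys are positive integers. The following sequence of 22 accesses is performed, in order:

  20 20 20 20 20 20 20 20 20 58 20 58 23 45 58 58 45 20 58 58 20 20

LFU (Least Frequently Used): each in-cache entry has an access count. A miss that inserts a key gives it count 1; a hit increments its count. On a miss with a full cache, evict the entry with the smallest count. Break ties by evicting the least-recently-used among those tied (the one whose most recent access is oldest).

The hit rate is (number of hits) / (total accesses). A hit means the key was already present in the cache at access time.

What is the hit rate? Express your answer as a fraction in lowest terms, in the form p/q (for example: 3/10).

LFU simulation (capacity=2):
  1. access 20: MISS. Cache: [20(c=1)]
  2. access 20: HIT, count now 2. Cache: [20(c=2)]
  3. access 20: HIT, count now 3. Cache: [20(c=3)]
  4. access 20: HIT, count now 4. Cache: [20(c=4)]
  5. access 20: HIT, count now 5. Cache: [20(c=5)]
  6. access 20: HIT, count now 6. Cache: [20(c=6)]
  7. access 20: HIT, count now 7. Cache: [20(c=7)]
  8. access 20: HIT, count now 8. Cache: [20(c=8)]
  9. access 20: HIT, count now 9. Cache: [20(c=9)]
  10. access 58: MISS. Cache: [58(c=1) 20(c=9)]
  11. access 20: HIT, count now 10. Cache: [58(c=1) 20(c=10)]
  12. access 58: HIT, count now 2. Cache: [58(c=2) 20(c=10)]
  13. access 23: MISS, evict 58(c=2). Cache: [23(c=1) 20(c=10)]
  14. access 45: MISS, evict 23(c=1). Cache: [45(c=1) 20(c=10)]
  15. access 58: MISS, evict 45(c=1). Cache: [58(c=1) 20(c=10)]
  16. access 58: HIT, count now 2. Cache: [58(c=2) 20(c=10)]
  17. access 45: MISS, evict 58(c=2). Cache: [45(c=1) 20(c=10)]
  18. access 20: HIT, count now 11. Cache: [45(c=1) 20(c=11)]
  19. access 58: MISS, evict 45(c=1). Cache: [58(c=1) 20(c=11)]
  20. access 58: HIT, count now 2. Cache: [58(c=2) 20(c=11)]
  21. access 20: HIT, count now 12. Cache: [58(c=2) 20(c=12)]
  22. access 20: HIT, count now 13. Cache: [58(c=2) 20(c=13)]
Total: 15 hits, 7 misses, 5 evictions

Hit rate = 15/22

Answer: 15/22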